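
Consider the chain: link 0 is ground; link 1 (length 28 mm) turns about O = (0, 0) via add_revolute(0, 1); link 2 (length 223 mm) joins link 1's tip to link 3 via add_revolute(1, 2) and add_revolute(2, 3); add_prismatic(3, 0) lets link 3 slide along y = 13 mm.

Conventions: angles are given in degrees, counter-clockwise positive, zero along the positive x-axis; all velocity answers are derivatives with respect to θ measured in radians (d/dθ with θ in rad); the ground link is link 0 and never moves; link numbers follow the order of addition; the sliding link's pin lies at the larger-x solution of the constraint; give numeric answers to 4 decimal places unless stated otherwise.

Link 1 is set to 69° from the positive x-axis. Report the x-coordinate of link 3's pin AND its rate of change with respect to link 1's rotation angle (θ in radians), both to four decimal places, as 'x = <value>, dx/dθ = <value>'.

geometry: r = 28 mm, L = 223 mm, e = 13 mm
crank pin P = (r cos θ, r sin θ) = (10.034303, 26.140252)
h = r sin θ − e = 26.140252 − 13 = 13.140252
x = r cos θ + √(L² − h²) = 10.034303 + 222.612519 = 232.646822
dx/dθ = −r sin θ − h·r cos θ/√(L² − h²) (θ in radians; h = 13.140252) = -26.732551

x = 232.6468, dx/dθ = -26.7326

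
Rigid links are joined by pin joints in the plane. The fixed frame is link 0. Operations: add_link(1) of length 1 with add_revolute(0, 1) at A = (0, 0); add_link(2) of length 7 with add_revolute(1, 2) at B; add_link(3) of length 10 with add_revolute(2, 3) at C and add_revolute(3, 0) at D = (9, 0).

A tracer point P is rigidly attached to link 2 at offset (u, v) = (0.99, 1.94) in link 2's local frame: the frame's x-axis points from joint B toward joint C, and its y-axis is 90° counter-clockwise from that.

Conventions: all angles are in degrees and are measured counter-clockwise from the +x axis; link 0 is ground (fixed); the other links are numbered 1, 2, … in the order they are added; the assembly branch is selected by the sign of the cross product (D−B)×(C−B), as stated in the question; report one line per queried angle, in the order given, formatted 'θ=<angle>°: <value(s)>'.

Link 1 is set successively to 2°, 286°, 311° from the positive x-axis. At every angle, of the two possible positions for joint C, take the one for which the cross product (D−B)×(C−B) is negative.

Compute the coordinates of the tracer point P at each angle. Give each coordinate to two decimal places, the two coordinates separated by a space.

A=(0,0), D=(9.00,0)
θ=2°: B = A + 1.00·(cos2°, sin2°) = (0.9994, 0.0349)
θ=2°: |BD| = 8.0007
θ=2°: circle(B,7.00) ∩ circle(D,10.00): a=0.8131, h=6.9526
θ=2°:   candidates: C₊=(1.8428,6.9839) cross=55.626; C₋=(1.7822,-6.9212) cross=-55.626
θ=2°:   branch - wants cross < 0 → take C=(1.7822,-6.9212) (cross=-55.626)
θ=2°: ex = (C−B)/|BC| = (0.1118,-0.9937); ey = (0.9937,0.1118)
θ=2°: P = B + 0.99·ex + 1.94·ey = (3.0379,-0.7319)
θ=286°: B = A + 1.00·(cos286°, sin286°) = (0.2756, -0.9613)
θ=286°: |BD| = 8.7772
θ=286°: circle(B,7.00) ∩ circle(D,10.00): a=1.4833, h=6.8410
θ=286°:   candidates: C₊=(1.0008,6.0011) cross=60.045; C₋=(2.4992,-7.5987) cross=-60.045
θ=286°:   branch - wants cross < 0 → take C=(2.4992,-7.5987) (cross=-60.045)
θ=286°: ex = (C−B)/|BC| = (0.3177,-0.9482); ey = (0.9482,0.3177)
θ=286°: P = B + 0.99·ex + 1.94·ey = (2.4296,-1.2837)
θ=311°: B = A + 1.00·(cos311°, sin311°) = (0.6561, -0.7547)
θ=311°: |BD| = 8.3780
θ=311°: circle(B,7.00) ∩ circle(D,10.00): a=1.1453, h=6.9057
θ=311°:   candidates: C₊=(1.1746,6.2261) cross=57.856; C₋=(2.4188,-7.5291) cross=-57.856
θ=311°:   branch - wants cross < 0 → take C=(2.4188,-7.5291) (cross=-57.856)
θ=311°: ex = (C−B)/|BC| = (0.2518,-0.9678); ey = (0.9678,0.2518)
θ=311°: P = B + 0.99·ex + 1.94·ey = (2.7828,-1.2243)

θ=2°: 3.04 -0.73
θ=286°: 2.43 -1.28
θ=311°: 2.78 -1.22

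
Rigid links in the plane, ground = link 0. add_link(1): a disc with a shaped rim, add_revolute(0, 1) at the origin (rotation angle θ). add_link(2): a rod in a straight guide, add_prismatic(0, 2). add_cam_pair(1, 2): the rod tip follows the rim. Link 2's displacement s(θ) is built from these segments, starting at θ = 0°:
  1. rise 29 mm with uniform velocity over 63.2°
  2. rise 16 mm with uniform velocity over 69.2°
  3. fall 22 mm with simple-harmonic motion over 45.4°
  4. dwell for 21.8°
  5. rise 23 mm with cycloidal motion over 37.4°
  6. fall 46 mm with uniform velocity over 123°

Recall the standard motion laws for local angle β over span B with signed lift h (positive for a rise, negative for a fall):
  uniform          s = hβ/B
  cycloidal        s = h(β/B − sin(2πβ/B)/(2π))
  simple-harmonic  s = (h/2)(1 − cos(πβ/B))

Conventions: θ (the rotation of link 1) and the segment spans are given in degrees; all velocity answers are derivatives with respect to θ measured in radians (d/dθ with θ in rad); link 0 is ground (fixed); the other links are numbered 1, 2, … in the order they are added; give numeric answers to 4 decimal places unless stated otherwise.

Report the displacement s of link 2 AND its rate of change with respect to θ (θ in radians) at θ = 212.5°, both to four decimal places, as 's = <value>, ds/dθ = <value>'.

segment 1 (0° to 63.2°, uniform, h = 29) is passed completely: s = 0.0000 + (29) = 29.0000
segment 2 (63.2° to 132.4°, uniform, h = 16) is passed completely: s = 29.0000 + (16) = 45.0000
segment 3 (132.4° to 177.8°, simple-harmonic, h = -22) is passed completely: s = 45.0000 + (-22) = 23.0000
segment 4 (177.8° to 199.6°, dwell): s unchanged at 23.0000
θ = 212.5° falls in segment 5 (199.6° to 237°, cycloidal, h = 23): β = 212.5 − 199.6 = 12.9°, B = 37.4°; Δs = 23·(0.3449 − sin(2π·0.3449)/(2π)) = 4.9045; s = 23.0000 + 4.9045 = 27.9045
velocity in seg [199.6°–237°] (cycloidal), θ in radians: β = 12.9° = 0.2251 rad, B = 37.4° = 0.6528 rad; ds/dθ = (h/B)(1 − cos(2πβ/B)) = (23/0.6528)(1 − cos(2π·0.3449)) = 55.025899 mm/rad

s = 27.9045, ds/dθ = 55.0259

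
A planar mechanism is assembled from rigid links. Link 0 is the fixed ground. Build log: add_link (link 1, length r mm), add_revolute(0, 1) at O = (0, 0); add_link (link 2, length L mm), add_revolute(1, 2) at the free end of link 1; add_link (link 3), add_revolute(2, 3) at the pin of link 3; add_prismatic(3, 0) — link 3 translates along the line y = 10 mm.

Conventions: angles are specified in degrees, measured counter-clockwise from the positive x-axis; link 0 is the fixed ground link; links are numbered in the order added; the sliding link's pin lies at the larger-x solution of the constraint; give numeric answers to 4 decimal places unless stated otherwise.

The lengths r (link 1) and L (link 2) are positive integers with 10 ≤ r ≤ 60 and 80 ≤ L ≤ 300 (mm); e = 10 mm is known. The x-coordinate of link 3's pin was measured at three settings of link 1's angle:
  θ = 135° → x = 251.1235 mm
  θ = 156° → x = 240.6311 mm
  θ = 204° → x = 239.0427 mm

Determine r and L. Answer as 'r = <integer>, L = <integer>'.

constraint per measurement: (x − r cos θ)² + (r sin θ − e)² = L²
subtracting the θ₁ and θ₂ equations cancels the r² and L² terms:
r = (x₁² − x₂²) / (2[(x₁cos θ₁ + e sin θ₁) − (x₂cos θ₂ + e sin θ₂)]) = 57.0005 → r = 57
L² = (x₁ − r cos θ₁)² + (r sin θ₁ − e)² = 85849.0193 → L = 293.0000 → L = 293
check at θ₃=204°: x = 239.0427 (printed 239.0427) ✓

r = 57, L = 293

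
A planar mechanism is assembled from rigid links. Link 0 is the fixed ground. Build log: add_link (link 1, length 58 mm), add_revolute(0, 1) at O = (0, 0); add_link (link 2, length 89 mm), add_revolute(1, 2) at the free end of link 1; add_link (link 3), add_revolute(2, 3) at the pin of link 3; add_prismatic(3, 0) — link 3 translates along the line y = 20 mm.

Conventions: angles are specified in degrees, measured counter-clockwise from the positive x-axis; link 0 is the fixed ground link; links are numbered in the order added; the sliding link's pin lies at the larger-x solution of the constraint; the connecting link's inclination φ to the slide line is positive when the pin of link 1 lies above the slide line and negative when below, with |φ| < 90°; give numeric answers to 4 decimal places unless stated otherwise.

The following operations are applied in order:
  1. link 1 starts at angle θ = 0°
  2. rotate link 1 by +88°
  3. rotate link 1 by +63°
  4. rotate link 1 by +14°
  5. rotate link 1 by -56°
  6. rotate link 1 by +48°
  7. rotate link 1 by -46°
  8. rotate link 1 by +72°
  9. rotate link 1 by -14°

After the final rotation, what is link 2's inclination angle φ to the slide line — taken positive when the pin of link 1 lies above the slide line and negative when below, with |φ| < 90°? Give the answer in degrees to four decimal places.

geometry: r = 58 mm, L = 89 mm, e = 20 mm; θ starts at 0°
rotate link 1 by +88°: θ ← 0° +88° = 88°
rotate link 1 by +63°: θ ← 88° +63° = 151°
rotate link 1 by +14°: θ ← 151° +14° = 165°
rotate link 1 by -56°: θ ← 165° -56° = 109°
rotate link 1 by +48°: θ ← 109° +48° = 157°
rotate link 1 by -46°: θ ← 157° -46° = 111°
rotate link 1 by +72°: θ ← 111° +72° = 183°
rotate link 1 by -14°: θ ← 183° -14° = 169°
h = r sin θ − e = 11.066922 − 20 = -8.933078
sin φ = h / L = -8.933078 / 89 = -0.10037167
φ = arcsin(-0.10037167) = -5.760573°

-5.7606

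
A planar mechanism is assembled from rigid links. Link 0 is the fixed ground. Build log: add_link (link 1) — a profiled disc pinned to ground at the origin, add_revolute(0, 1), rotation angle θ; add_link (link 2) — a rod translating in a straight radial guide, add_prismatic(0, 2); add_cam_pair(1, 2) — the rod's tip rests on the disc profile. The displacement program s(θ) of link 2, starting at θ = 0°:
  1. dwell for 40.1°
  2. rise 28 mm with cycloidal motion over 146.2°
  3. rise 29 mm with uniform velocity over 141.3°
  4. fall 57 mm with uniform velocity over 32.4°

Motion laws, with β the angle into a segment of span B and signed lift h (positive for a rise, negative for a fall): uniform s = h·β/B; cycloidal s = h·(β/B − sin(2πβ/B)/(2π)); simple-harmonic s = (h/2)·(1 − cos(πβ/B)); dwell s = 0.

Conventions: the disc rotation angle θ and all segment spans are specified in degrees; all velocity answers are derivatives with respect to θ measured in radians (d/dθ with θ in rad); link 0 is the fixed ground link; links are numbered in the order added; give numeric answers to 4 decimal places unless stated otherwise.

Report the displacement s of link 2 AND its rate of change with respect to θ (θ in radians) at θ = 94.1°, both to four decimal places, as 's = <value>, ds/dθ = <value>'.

seg 1 [0°–40.1°] dwell: s stays 0.0000
seg 2 [40.1°–186.3°] cycloidal, h=28: θ=94.1° here. β=54, B=146.2. 28·(0.3694 − sin(2π·0.3694)/(2π)) = 7.0812 → s = 7.0812
velocity in seg [40.1°–186.3°] (cycloidal), θ in radians: β = 54° = 0.9425 rad, B = 146.2° = 2.5517 rad; ds/dθ = (h/B)(1 − cos(2πβ/B)) = (28/2.5517)(1 − cos(2π·0.3694)) = 18.452496 mm/rad

s = 7.0812, ds/dθ = 18.4525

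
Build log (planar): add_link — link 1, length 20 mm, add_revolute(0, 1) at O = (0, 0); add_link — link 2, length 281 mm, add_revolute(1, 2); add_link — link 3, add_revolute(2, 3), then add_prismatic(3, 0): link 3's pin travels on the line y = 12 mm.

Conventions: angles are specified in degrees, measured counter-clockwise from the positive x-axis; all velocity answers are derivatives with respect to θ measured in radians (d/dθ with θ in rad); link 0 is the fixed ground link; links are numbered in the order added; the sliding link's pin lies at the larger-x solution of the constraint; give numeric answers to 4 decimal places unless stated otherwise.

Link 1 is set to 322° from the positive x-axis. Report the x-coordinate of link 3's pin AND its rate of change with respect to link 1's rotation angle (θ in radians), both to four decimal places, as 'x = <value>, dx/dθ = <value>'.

geometry: r = 20 mm, L = 281 mm, e = 12 mm
crank pin P = (r cos θ, r sin θ) = (15.760215, -12.313230)
h = r sin θ − e = -12.313230 − 12 = -24.313230
x = r cos θ + √(L² − h²) = 15.760215 + 279.946186 = 295.706401
dx/dθ = −r sin θ − h·r cos θ/√(L² − h²) (θ in radians; h = -24.313230) = 13.681999

x = 295.7064, dx/dθ = 13.6820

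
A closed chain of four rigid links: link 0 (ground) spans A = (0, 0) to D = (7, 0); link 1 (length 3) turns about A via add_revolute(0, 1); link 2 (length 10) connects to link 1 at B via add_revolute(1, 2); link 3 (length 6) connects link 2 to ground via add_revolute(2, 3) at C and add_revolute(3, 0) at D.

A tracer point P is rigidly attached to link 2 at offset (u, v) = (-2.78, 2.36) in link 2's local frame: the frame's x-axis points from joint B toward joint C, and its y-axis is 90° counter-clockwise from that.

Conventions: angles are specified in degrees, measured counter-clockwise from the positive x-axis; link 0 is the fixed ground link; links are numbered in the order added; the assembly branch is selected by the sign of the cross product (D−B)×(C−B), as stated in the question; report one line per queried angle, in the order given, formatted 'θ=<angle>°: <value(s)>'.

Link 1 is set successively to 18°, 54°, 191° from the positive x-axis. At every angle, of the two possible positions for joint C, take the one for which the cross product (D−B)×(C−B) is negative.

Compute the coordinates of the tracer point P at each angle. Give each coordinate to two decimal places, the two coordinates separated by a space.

A=(0,0), D=(7.00,0)
θ=18°: B = A + 3.00·(cos18°, sin18°) = (2.8532, 0.9271)
θ=18°: |BD| = 4.2492
θ=18°: circle(B,10.00) ∩ circle(D,6.00): a=9.6554, h=2.6024
θ=18°:   candidates: C₊=(12.8438,1.3602) cross=11.058; C₋=(11.7082,-3.7192) cross=-11.058
θ=18°:   branch - wants cross < 0 → take C=(11.7082,-3.7192) (cross=-11.058)
θ=18°: ex = (C−B)/|BC| = (0.8855,-0.4646); ey = (0.4646,0.8855)
θ=18°: P = B + -2.78·ex + 2.36·ey = (1.4880,4.3085)
θ=54°: B = A + 3.00·(cos54°, sin54°) = (1.7634, 2.4271)
θ=54°: |BD| = 5.7717
θ=54°: circle(B,10.00) ∩ circle(D,6.00): a=8.4301, h=5.3789
θ=54°:   candidates: C₊=(11.6738,3.7624) cross=31.046; C₋=(7.1500,-5.9981) cross=-31.046
θ=54°:   branch - wants cross < 0 → take C=(7.1500,-5.9981) (cross=-31.046)
θ=54°: ex = (C−B)/|BC| = (0.5387,-0.8425); ey = (0.8425,0.5387)
θ=54°: P = B + -2.78·ex + 2.36·ey = (2.2542,6.0405)
θ=191°: B = A + 3.00·(cos191°, sin191°) = (-2.9449, -0.5724)
θ=191°: |BD| = 9.9613
θ=191°: circle(B,10.00) ∩ circle(D,6.00): a=8.1931, h=5.7335
θ=191°:   candidates: C₊=(4.9052,5.6224) cross=57.114; C₋=(5.5641,-5.8257) cross=-57.114
θ=191°:   branch - wants cross < 0 → take C=(5.5641,-5.8257) (cross=-57.114)
θ=191°: ex = (C−B)/|BC| = (0.8509,-0.5253); ey = (0.5253,0.8509)
θ=191°: P = B + -2.78·ex + 2.36·ey = (-4.0706,2.8961)

θ=18°: 1.49 4.31
θ=54°: 2.25 6.04
θ=191°: -4.07 2.90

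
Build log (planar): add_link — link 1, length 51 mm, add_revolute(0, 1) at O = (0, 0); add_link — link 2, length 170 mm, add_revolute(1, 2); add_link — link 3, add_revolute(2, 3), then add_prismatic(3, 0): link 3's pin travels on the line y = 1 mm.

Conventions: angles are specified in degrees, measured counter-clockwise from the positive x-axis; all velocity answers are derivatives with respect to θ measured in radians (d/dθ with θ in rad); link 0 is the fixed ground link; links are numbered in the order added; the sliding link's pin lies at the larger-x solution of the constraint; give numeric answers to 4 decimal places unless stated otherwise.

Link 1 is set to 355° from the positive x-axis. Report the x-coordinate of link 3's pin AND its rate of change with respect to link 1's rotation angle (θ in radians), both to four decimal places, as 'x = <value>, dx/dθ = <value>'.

geometry: r = 51 mm, L = 170 mm, e = 1 mm
crank pin P = (r cos θ, r sin θ) = (50.805930, -4.444943)
h = r sin θ − e = -4.444943 − 1 = -5.444943
x = r cos θ + √(L² − h²) = 50.805930 + 169.912779 = 220.718709
dx/dθ = −r sin θ − h·r cos θ/√(L² − h²) (θ in radians; h = -5.444943) = 6.073045

x = 220.7187, dx/dθ = 6.0730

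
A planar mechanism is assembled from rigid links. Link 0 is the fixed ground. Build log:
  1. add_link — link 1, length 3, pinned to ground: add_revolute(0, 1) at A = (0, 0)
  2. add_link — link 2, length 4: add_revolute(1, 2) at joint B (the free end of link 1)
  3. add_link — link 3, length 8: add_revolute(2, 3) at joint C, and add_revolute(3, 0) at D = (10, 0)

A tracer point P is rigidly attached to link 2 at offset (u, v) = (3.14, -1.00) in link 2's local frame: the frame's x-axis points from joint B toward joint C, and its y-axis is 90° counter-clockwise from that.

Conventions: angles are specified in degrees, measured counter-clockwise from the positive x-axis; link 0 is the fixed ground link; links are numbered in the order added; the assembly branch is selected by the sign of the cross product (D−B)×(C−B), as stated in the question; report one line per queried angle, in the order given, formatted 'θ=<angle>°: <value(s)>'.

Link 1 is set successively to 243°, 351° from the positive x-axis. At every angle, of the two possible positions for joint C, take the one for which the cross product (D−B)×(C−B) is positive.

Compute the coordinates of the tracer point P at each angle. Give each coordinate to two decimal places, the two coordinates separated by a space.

A=(0,0), D=(10.00,0)
θ=243°: B = A + 3.00·(cos243°, sin243°) = (-1.3620, -2.6730)
θ=243°: |BD| = 11.6722
θ=243°: circle(B,4.00) ∩ circle(D,8.00): a=3.7799, h=1.3085
θ=243°:   candidates: C₊=(2.0178,-0.5336) cross=15.274; C₋=(2.6172,-3.0812) cross=-15.274
θ=243°:   branch + wants cross > 0 → take C=(2.0178,-0.5336) (cross=15.274)
θ=243°: ex = (C−B)/|BC| = (0.8449,0.5348); ey = (-0.5348,0.8449)
θ=243°: P = B + 3.14·ex + -1.00·ey = (1.8260,-1.8385)
θ=351°: B = A + 3.00·(cos351°, sin351°) = (2.9631, -0.4693)
θ=351°: |BD| = 7.0526
θ=351°: circle(B,4.00) ∩ circle(D,8.00): a=0.1233, h=3.9981
θ=351°:   candidates: C₊=(2.8200,3.5281) cross=28.197; C₋=(3.3521,-4.4503) cross=-28.197
θ=351°:   branch + wants cross > 0 → take C=(2.8200,3.5281) (cross=28.197)
θ=351°: ex = (C−B)/|BC| = (-0.0358,0.9994); ey = (-0.9994,-0.0358)
θ=351°: P = B + 3.14·ex + -1.00·ey = (3.8501,2.7045)

θ=243°: 1.83 -1.84
θ=351°: 3.85 2.70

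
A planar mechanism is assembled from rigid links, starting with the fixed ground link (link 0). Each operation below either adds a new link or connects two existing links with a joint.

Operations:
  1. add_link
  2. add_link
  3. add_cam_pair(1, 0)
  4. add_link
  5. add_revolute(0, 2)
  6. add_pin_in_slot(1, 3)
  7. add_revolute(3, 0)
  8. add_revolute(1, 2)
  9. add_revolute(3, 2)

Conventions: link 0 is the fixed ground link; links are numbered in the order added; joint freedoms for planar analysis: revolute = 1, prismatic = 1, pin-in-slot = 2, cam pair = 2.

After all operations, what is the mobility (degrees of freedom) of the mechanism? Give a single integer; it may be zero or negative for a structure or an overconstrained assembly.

(L,J1,J2)=(1,0,0); link0 fixed
link1: (2,0,0)
link2: (3,0,0)
C 1-0 [J2]: (3,0,1)
link3: (4,0,1)
R 0-2 [J1]: (4,1,1)
PS 1-3 [J2]: (4,1,2)
R 3-0 [J1]: (4,2,2)
R 1-2 [J1]: (4,3,2)
R 3-2 [J1]: (4,4,2)
Grübler: 3·3 − 2·4 − 2 = -1

M = -1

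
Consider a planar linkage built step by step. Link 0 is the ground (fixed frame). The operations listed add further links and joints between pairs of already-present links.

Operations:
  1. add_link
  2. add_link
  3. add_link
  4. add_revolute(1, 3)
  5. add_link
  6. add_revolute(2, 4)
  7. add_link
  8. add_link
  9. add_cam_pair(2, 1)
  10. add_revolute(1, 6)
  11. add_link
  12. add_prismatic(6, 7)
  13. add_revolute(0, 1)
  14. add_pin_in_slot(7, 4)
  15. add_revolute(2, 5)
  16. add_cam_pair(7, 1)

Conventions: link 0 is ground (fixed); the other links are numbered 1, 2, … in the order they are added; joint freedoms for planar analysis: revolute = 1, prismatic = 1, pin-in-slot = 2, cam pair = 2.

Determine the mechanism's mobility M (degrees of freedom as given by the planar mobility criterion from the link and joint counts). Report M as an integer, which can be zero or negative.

(L,J1,J2)=(1,0,0); link0 fixed
link1: (2,0,0)
link2: (3,0,0)
link3: (4,0,0)
R 1-3 [J1]: (4,1,0)
link4: (5,1,0)
R 2-4 [J1]: (5,2,0)
link5: (6,2,0)
link6: (7,2,0)
C 2-1 [J2]: (7,2,1)
R 1-6 [J1]: (7,3,1)
link7: (8,3,1)
P 6-7 [J1]: (8,4,1)
R 0-1 [J1]: (8,5,1)
PS 7-4 [J2]: (8,5,2)
R 2-5 [J1]: (8,6,2)
C 7-1 [J2]: (8,6,3)
Grübler: 3·7 − 2·6 − 3 = 6

M = 6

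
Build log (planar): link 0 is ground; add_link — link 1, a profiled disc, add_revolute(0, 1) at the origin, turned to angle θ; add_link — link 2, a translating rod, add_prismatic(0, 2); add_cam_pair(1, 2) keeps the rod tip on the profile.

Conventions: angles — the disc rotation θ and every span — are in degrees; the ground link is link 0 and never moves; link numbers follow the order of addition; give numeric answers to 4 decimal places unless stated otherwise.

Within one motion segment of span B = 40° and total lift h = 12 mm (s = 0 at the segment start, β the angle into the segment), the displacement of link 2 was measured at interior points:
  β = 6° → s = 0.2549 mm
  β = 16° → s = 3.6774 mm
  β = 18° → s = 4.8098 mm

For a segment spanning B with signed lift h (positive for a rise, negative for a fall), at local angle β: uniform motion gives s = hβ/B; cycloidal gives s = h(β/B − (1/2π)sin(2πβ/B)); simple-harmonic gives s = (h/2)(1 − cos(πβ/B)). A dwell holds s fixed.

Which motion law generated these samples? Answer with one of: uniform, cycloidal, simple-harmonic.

candidates at β/B = r: uniform s = h·r (linear in β); cycloidal s = h·(r − sin(2πr)/(2π)); simple-harmonic s = (h/2)(1 − cos(πr))
β=6°: printed 0.2549 | uniform 1.8000, cycloidal 0.2549, simple-harmonic 0.6540
β=16°: printed 3.6774 | uniform 4.8000, cycloidal 3.6774, simple-harmonic 4.1459
β=18°: printed 4.8098 | uniform 5.4000, cycloidal 4.8098, simple-harmonic 5.0614
only one law matches every sample → cycloidal

cycloidal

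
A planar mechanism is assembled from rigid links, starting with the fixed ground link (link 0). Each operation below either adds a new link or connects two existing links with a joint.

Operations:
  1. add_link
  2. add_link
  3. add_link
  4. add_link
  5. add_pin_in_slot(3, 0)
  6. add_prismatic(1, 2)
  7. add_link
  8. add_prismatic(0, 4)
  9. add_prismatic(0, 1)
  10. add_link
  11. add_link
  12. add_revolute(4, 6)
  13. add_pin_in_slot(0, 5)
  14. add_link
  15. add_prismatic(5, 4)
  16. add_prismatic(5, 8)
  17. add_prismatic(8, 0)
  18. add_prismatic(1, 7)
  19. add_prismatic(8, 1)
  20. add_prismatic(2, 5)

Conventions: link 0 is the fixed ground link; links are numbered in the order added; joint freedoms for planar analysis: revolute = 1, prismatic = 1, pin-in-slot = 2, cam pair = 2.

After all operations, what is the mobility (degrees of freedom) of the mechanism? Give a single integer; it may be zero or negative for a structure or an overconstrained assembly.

link 0 = ground. State L|J1|J2 = 1|0|0
+link1  2|0|0
+link2  3|0|0
+link3  4|0|0
+link4  5|0|0
PS(3,0) f=2→J2  5|0|1
P(1,2) f=1→J1  5|1|1
+link5  6|1|1
P(0,4) f=1→J1  6|2|1
P(0,1) f=1→J1  6|3|1
+link6  7|3|1
+link7  8|3|1
R(4,6) f=1→J1  8|4|1
PS(0,5) f=2→J2  8|4|2
+link8  9|4|2
P(5,4) f=1→J1  9|5|2
P(5,8) f=1→J1  9|6|2
P(8,0) f=1→J1  9|7|2
P(1,7) f=1→J1  9|8|2
P(8,1) f=1→J1  9|9|2
P(2,5) f=1→J1  9|10|2
M = 3(9−1)−2·10−2 = 24−20−2 = 2

M = 2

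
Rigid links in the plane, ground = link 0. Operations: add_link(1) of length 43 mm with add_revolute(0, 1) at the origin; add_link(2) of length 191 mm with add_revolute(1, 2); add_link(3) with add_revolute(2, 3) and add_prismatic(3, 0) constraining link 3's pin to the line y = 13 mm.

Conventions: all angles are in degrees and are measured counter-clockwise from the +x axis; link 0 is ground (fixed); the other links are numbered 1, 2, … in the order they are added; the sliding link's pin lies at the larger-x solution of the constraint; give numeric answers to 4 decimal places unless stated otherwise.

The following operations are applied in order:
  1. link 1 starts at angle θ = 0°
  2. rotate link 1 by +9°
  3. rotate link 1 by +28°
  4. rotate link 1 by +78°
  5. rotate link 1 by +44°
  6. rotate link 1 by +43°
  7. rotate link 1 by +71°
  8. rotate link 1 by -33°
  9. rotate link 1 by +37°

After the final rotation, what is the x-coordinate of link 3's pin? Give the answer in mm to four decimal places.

geometry: r = 43 mm, L = 191 mm, e = 13 mm; θ starts at 0°
rotate link 1 by +9°: θ ← 0° +9° = 9°
rotate link 1 by +28°: θ ← 9° +28° = 37°
rotate link 1 by +78°: θ ← 37° +78° = 115°
rotate link 1 by +44°: θ ← 115° +44° = 159°
rotate link 1 by +43°: θ ← 159° +43° = 202°
rotate link 1 by +71°: θ ← 202° +71° = 273°
rotate link 1 by -33°: θ ← 273° -33° = 240°
rotate link 1 by +37°: θ ← 240° +37° = 277°
crank pin P = (r cos θ, r sin θ) = (5.240382, -42.679485)
h = r sin θ − e = -42.679485 − 13 = -55.679485
x = r cos θ + √(L² − h²) = 5.240382 + 182.704119 = 187.944501

187.9445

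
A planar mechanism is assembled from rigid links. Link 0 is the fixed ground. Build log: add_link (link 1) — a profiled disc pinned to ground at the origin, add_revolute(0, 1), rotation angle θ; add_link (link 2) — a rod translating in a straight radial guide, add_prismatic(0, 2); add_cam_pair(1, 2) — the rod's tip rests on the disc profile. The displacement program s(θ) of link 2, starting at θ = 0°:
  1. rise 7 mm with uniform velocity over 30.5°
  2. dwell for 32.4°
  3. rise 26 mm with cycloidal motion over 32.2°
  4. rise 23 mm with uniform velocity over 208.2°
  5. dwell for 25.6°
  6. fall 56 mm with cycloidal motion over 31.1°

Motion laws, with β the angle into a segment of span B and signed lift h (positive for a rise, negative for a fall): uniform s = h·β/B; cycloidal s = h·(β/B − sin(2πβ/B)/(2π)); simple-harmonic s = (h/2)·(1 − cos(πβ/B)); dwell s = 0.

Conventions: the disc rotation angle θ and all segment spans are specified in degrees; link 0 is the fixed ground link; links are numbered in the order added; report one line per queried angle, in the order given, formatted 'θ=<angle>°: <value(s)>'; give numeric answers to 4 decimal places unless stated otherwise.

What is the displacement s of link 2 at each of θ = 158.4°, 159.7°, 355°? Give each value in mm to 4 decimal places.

seg 1 [0°–30.5°] uniform, h=7: full span → s += 7 → s = 7.0000
seg 2 [30.5°–62.9°] dwell: s stays 7.0000
seg 3 [62.9°–95.1°] cycloidal, h=26: full span → s += 26 → s = 33.0000
seg 4 [95.1°–303.3°] uniform, h=23: θ=158.4° here. β=63.3, B=208.2. 23·63.3/208.2 = 6.9928 → s = 39.9928
seg 4 [95.1°–303.3°] uniform, h=23: θ=159.7° here. β=64.6, B=208.2. 23·64.6/208.2 = 7.1364 → s = 40.1364
seg 4 [95.1°–303.3°] uniform, h=23: full span → s += 23 → s = 56.0000
seg 5 [303.3°–328.9°] dwell: s stays 56.0000
seg 6 [328.9°–360°] cycloidal, h=-56: θ=355° here. β=26.1, B=31.1. -56·(0.8392 − sin(2π·0.8392)/(2π)) = -54.5451 → s = 1.4549

θ=158.4°: 39.9928
θ=159.7°: 40.1364
θ=355°: 1.4549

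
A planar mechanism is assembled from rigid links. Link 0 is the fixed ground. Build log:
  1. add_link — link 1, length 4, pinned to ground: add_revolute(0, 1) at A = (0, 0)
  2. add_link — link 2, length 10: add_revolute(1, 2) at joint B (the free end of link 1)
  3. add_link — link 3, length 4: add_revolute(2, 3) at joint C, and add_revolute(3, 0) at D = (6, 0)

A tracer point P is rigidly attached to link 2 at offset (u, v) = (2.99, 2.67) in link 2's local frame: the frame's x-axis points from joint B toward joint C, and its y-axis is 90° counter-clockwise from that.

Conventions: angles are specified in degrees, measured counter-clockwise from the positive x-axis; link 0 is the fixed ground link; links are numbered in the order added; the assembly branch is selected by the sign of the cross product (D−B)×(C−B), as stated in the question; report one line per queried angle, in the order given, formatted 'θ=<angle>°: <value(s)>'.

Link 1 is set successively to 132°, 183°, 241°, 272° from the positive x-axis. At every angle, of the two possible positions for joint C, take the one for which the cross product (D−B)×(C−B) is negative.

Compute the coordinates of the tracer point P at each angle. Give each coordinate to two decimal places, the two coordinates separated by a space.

A=(0,0), D=(6.00,0)
θ=132°: B = A + 4.00·(cos132°, sin132°) = (-2.6765, 2.9726)
θ=132°: |BD| = 9.1716
θ=132°: circle(B,10.00) ∩ circle(D,4.00): a=9.1652, h=4.0000
θ=132°:   candidates: C₊=(7.2903,3.7862) cross=36.686; C₋=(4.6975,-3.7820) cross=-36.686
θ=132°:   branch - wants cross < 0 → take C=(4.6975,-3.7820) (cross=-36.686)
θ=132°: ex = (C−B)/|BC| = (0.7374,-0.6755); ey = (0.6755,0.7374)
θ=132°: P = B + 2.99·ex + 2.67·ey = (1.3318,2.9218)
θ=183°: B = A + 4.00·(cos183°, sin183°) = (-3.9945, -0.2093)
θ=183°: |BD| = 9.9967
θ=183°: circle(B,10.00) ∩ circle(D,4.00): a=9.1997, h=3.9198
θ=183°:   candidates: C₊=(5.1211,3.9023) cross=39.185; C₋=(5.2853,-3.9356) cross=-39.185
θ=183°:   branch - wants cross < 0 → take C=(5.2853,-3.9356) (cross=-39.185)
θ=183°: ex = (C−B)/|BC| = (0.9280,-0.3726); ey = (0.3726,0.9280)
θ=183°: P = B + 2.99·ex + 2.67·ey = (-0.2249,1.1542)
θ=241°: B = A + 4.00·(cos241°, sin241°) = (-1.9392, -3.4985)
θ=241°: |BD| = 8.6759
θ=241°: circle(B,10.00) ∩ circle(D,4.00): a=9.1789, h=3.9682
θ=241°:   candidates: C₊=(4.8602,3.8342) cross=34.428; C₋=(8.0605,-3.4285) cross=-34.428
θ=241°:   branch - wants cross < 0 → take C=(8.0605,-3.4285) (cross=-34.428)
θ=241°: ex = (C−B)/|BC| = (1.0000,0.0070); ey = (-0.0070,1.0000)
θ=241°: P = B + 2.99·ex + 2.67·ey = (1.0320,-0.8076)
θ=272°: B = A + 4.00·(cos272°, sin272°) = (0.1396, -3.9976)
θ=272°: |BD| = 7.0940
θ=272°: circle(B,10.00) ∩ circle(D,4.00): a=9.4675, h=3.2197
θ=272°:   candidates: C₊=(6.1464,3.9973) cross=22.841; C₋=(9.7751,-1.3223) cross=-22.841
θ=272°:   branch - wants cross < 0 → take C=(9.7751,-1.3223) (cross=-22.841)
θ=272°: ex = (C−B)/|BC| = (0.9636,0.2675); ey = (-0.2675,0.9636)
θ=272°: P = B + 2.99·ex + 2.67·ey = (2.3063,-0.6250)

θ=132°: 1.33 2.92
θ=183°: -0.22 1.15
θ=241°: 1.03 -0.81
θ=272°: 2.31 -0.62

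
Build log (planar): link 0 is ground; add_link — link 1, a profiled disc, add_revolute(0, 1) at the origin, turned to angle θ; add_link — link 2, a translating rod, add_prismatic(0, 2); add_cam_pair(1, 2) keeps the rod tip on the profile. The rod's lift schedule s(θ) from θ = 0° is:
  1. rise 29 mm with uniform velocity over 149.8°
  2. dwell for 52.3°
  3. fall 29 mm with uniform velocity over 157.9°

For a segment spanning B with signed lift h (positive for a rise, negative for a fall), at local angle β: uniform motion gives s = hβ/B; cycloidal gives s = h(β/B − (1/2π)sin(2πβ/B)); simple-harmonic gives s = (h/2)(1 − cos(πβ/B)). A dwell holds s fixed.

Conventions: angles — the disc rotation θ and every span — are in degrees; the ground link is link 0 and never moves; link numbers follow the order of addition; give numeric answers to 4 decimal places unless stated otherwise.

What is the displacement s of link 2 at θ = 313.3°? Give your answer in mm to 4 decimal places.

seg 1 [0°–149.8°] uniform, h=29: full span → s += 29 → s = 29.0000
seg 2 [149.8°–202.1°] dwell: s stays 29.0000
seg 3 [202.1°–360°] uniform, h=-29: θ=313.3° here. β=111.2, B=157.9. -29·111.2/157.9 = -20.4231 → s = 8.5769

8.5769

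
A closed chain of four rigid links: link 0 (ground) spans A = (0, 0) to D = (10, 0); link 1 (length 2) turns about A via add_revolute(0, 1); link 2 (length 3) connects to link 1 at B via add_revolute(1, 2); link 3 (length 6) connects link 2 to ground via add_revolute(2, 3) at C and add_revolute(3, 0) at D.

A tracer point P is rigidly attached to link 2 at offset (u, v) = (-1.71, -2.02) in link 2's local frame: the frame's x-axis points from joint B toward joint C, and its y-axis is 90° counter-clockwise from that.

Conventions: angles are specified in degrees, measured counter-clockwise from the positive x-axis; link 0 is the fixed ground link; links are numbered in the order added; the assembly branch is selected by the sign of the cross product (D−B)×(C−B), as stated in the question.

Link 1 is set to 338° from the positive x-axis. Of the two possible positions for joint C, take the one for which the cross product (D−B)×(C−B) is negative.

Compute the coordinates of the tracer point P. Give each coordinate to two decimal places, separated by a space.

A=(0,0), D=(10.00,0)
B = A + 2.00·(cos338°, sin338°) = (1.8544, -0.7492)
|BD| = 8.1800
circle(B,3.00) ∩ circle(D,6.00): a=2.4396, h=1.7459
  candidates: C₊=(4.1238,1.2128) cross=14.281; C₋=(4.4437,-2.2643) cross=-14.281
  branch - wants cross < 0 → take C=(4.4437,-2.2643) (cross=-14.281)
ex = (C−B)/|BC| = (0.8631,-0.5050); ey = (0.5050,0.8631)
P = B + -1.71·ex + -2.02·ey = (-0.6417,-1.6291)

-0.64 -1.63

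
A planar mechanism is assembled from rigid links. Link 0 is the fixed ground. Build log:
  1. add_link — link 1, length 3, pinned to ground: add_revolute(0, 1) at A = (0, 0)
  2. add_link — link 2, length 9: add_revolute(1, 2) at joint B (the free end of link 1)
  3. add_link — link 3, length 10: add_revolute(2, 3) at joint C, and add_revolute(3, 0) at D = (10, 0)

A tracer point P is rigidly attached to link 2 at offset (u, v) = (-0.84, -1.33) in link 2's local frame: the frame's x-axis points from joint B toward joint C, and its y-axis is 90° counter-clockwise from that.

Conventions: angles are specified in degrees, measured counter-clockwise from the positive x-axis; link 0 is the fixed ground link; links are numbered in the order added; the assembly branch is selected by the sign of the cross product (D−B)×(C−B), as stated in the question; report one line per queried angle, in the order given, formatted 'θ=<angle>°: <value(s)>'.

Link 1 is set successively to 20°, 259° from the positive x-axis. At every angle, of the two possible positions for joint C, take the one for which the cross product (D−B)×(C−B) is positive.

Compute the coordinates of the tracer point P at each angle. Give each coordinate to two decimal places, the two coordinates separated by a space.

A=(0,0), D=(10.00,0)
θ=20°: B = A + 3.00·(cos20°, sin20°) = (2.8191, 1.0261)
θ=20°: |BD| = 7.2539
θ=20°: circle(B,9.00) ∩ circle(D,10.00): a=2.3173, h=8.6966
θ=20°:   candidates: C₊=(6.3432,9.3074) cross=63.084; C₋=(3.8829,-7.9108) cross=-63.084
θ=20°:   branch + wants cross > 0 → take C=(6.3432,9.3074) (cross=63.084)
θ=20°: ex = (C−B)/|BC| = (0.3916,0.9201); ey = (-0.9201,0.3916)
θ=20°: P = B + -0.84·ex + -1.33·ey = (3.7140,-0.2677)
θ=259°: B = A + 3.00·(cos259°, sin259°) = (-0.5724, -2.9449)
θ=259°: |BD| = 10.9749
θ=259°: circle(B,9.00) ∩ circle(D,10.00): a=4.6218, h=7.7226
θ=259°:   candidates: C₊=(1.8077,5.7347) cross=84.755; C₋=(5.9521,-9.1441) cross=-84.755
θ=259°:   branch + wants cross > 0 → take C=(1.8077,5.7347) (cross=84.755)
θ=259°: ex = (C−B)/|BC| = (0.2645,0.9644); ey = (-0.9644,0.2645)
θ=259°: P = B + -0.84·ex + -1.33·ey = (0.4881,-4.1067)

θ=20°: 3.71 -0.27
θ=259°: 0.49 -4.11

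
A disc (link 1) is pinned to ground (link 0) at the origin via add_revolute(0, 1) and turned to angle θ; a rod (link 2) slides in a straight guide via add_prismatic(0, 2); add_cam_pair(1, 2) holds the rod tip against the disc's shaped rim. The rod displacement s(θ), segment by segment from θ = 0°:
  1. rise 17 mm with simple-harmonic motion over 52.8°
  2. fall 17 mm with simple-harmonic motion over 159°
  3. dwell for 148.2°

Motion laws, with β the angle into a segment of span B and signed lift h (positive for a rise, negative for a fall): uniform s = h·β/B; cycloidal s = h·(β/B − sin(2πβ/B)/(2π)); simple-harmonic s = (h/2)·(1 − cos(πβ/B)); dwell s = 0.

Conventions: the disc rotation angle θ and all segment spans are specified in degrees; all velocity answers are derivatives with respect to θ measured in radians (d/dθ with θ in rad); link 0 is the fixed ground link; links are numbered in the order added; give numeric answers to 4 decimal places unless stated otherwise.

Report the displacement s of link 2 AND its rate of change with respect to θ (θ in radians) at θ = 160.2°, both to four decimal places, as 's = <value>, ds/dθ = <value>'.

segment 1 (0° to 52.8°, simple-harmonic, h = 17) is passed completely: s = 0.0000 + (17) = 17.0000
θ = 160.2° falls in segment 2 (52.8° to 211.8°, simple-harmonic, h = -17): β = 160.2 − 52.8 = 107.4°, B = 159°; Δs = -17/2·(1 − cos(π·0.6755)) = -12.9520; s = 17.0000 − 12.9520 = 4.0480
velocity in seg [52.8°–211.8°] (simple-harmonic), θ in radians: β = 107.4° = 1.8745 rad, B = 159° = 2.7751 rad; ds/dθ = (πh/(2B)) sin(πβ/B) = (π·(-17)/(2·2.7751)) sin(π·0.6755) = -8.197191 mm/rad

s = 4.0480, ds/dθ = -8.1972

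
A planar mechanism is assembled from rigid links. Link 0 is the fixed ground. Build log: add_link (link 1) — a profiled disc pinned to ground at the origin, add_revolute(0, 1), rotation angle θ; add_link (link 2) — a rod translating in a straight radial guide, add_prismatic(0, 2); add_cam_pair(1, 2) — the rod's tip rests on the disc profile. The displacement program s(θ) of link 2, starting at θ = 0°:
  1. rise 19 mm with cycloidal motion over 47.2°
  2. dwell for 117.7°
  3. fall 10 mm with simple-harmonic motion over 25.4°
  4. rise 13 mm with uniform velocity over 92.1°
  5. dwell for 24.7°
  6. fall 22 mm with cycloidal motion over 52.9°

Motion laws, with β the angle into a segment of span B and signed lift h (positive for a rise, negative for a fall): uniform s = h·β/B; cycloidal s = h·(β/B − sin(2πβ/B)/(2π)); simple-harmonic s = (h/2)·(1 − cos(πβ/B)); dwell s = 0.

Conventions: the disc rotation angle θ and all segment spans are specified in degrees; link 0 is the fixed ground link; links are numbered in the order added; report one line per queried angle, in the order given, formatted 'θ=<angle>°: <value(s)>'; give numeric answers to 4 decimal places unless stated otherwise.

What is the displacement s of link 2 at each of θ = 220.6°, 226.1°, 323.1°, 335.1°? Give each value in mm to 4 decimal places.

seg 1 [0°–47.2°] cycloidal, h=19: full span → s += 19 → s = 19.0000
seg 2 [47.2°–164.9°] dwell: s stays 19.0000
seg 3 [164.9°–190.3°] simple-harmonic, h=-10: full span → s += -10 → s = 9.0000
seg 4 [190.3°–282.4°] uniform, h=13: θ=220.6° here. β=30.3, B=92.1. 13·30.3/92.1 = 4.2769 → s = 13.2769
seg 4 [190.3°–282.4°] uniform, h=13: θ=226.1° here. β=35.8, B=92.1. 13·35.8/92.1 = 5.0532 → s = 14.0532
seg 4 [190.3°–282.4°] uniform, h=13: full span → s += 13 → s = 22.0000
seg 5 [282.4°–307.1°] dwell: s stays 22.0000
seg 6 [307.1°–360°] cycloidal, h=-22: θ=323.1° here. β=16, B=52.9. -22·(0.3025 − sin(2π·0.3025)/(2π)) = -3.3411 → s = 18.6589
seg 6 [307.1°–360°] cycloidal, h=-22: θ=335.1° here. β=28, B=52.9. -22·(0.5293 − sin(2π·0.5293)/(2π)) = -12.2856 → s = 9.7144

θ=220.6°: 13.2769
θ=226.1°: 14.0532
θ=323.1°: 18.6589
θ=335.1°: 9.7144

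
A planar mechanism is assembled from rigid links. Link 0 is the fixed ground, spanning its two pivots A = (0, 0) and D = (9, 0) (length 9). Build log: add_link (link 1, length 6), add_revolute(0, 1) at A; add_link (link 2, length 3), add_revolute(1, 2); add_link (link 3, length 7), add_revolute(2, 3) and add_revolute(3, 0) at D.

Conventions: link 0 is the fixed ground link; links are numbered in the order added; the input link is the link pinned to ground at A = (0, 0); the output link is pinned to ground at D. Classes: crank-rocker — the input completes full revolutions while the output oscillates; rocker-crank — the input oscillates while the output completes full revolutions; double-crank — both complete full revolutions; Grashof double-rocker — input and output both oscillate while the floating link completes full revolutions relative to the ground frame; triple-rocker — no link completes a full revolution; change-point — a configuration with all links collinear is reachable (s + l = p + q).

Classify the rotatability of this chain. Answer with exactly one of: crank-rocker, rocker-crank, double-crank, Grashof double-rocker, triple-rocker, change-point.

lengths: ground=9, input=6, coupler=3, output=7
sorted: s=3 (shortest), l=9 (longest), p+q=13
s + l = 12 vs p + q = 13
s + l < p + q (Grashof) with shortest = coupler link → Grashof double-rocker

Grashof double-rocker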